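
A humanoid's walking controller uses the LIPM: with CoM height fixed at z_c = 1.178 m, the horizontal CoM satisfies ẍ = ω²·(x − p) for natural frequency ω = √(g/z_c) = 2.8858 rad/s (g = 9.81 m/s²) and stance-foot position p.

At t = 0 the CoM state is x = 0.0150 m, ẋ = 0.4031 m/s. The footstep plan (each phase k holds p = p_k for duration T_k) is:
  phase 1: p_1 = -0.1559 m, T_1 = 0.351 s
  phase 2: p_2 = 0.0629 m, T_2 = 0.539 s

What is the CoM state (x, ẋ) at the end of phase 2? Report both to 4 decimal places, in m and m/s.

phase 1: p=-0.1559, T=0.351, ωT=1.012916, cosh=1.558388, sinh=1.195230; start (x,ẋ)=(0.015000, 0.403100) → end (x,ẋ)=(0.277383, 1.217654)
phase 2: p=0.0629, T=0.539, ωT=1.555446, cosh=2.474147, sinh=2.263052; start (x,ẋ)=(0.277383, 1.217654) → end (x,ẋ)=(1.548450, 4.413383)

x = 1.5485, ẋ = 4.4134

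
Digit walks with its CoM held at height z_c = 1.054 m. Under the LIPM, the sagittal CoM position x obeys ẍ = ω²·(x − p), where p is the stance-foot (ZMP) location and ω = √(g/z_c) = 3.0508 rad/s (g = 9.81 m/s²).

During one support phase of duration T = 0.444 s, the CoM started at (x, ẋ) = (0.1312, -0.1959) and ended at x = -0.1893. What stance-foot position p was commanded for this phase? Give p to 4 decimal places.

p = 0.3228

ωT = 3.0508·0.444 = 1.354555; cosh(ωT) = 2.066550, sinh(ωT) = 1.808487
x(T) = p + (x₀−p)·cosh(ωT) + (ẋ₀/ω)·sinh(ωT) ⇒ p·(1 − cosh) = x(T) − x₀·cosh − (ẋ₀/ω)·sinh
numerator   = -0.1893 − (0.1312)·2.066550 − (-0.1959/3.0508)·1.808487 = -0.344303
denominator = 1 − 2.066550 = -1.066550
p = -0.344303 / -1.066550 = 0.3228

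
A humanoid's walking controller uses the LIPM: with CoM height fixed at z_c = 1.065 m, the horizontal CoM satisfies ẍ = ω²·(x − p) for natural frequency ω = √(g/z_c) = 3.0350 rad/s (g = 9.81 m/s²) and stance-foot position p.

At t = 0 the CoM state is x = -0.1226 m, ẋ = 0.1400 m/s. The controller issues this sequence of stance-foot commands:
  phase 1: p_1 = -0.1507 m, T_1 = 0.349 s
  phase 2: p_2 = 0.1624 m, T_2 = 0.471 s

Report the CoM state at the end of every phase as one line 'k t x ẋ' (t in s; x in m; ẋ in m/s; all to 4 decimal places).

phase 1: p=-0.1507, T=0.349, ωT=1.059215, cosh=1.615417, sinh=1.268689; start (x,ẋ)=(-0.122600, 0.140000) → end (x,ẋ)=(-0.046784, 0.334357)
phase 2: p=0.1624, T=0.471, ωT=1.429485, cosh=2.207990, sinh=1.968558; start (x,ẋ)=(-0.046784, 0.334357) → end (x,ẋ)=(-0.082606, -0.511529)

1 0.3490 -0.0468 0.3344
2 0.8200 -0.0826 -0.5115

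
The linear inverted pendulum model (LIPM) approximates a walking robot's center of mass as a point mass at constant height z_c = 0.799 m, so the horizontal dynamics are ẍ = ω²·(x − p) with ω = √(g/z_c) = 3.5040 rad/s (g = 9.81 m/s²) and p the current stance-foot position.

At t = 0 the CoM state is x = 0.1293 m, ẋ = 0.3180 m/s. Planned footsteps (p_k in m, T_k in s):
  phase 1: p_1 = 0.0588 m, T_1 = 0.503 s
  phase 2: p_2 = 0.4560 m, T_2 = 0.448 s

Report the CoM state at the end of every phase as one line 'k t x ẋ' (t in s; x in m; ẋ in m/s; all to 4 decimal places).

1 0.5030 0.5269 1.6523
2 0.9510 1.7177 4.7131

phase 1: p=0.0588, T=0.503, ωT=1.762512, cosh=2.999335, sinh=2.827722; start (x,ẋ)=(0.129300, 0.318000) → end (x,ẋ)=(0.526879, 1.652326)
phase 2: p=0.4560, T=0.448, ωT=1.569792, cosh=2.506868, sinh=2.298780; start (x,ẋ)=(0.526879, 1.652326) → end (x,ẋ)=(1.717683, 4.713086)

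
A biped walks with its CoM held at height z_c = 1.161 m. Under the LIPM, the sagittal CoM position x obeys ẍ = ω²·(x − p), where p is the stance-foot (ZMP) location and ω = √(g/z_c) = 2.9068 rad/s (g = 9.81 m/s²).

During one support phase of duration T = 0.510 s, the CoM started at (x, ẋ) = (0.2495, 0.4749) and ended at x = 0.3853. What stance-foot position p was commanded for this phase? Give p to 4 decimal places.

p = 0.4056

ωT = 2.9068·0.510 = 1.482468; cosh(ωT) = 2.315439, sinh(ωT) = 2.088362
x(T) = p + (x₀−p)·cosh(ωT) + (ẋ₀/ω)·sinh(ωT) ⇒ p·(1 − cosh) = x(T) − x₀·cosh − (ẋ₀/ω)·sinh
numerator   = 0.3853 − (0.2495)·2.315439 − (0.4749/2.9068)·2.088362 = -0.533589
denominator = 1 − 2.315439 = -1.315439
p = -0.533589 / -1.315439 = 0.4056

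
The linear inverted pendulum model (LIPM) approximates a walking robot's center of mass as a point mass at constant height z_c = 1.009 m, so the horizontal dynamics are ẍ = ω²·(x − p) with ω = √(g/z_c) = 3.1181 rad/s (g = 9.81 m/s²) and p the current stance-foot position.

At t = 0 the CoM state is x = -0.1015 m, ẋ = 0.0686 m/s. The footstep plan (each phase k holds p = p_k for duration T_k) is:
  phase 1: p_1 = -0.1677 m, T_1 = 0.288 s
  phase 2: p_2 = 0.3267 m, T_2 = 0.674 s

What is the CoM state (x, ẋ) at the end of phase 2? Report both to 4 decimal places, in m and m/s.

x = -0.8389, ẋ = -3.4528

phase 1: p=-0.1677, T=0.288, ωT=0.898013, cosh=1.431049, sinh=1.023671; start (x,ẋ)=(-0.101500, 0.068600) → end (x,ẋ)=(-0.050443, 0.309474)
phase 2: p=0.3267, T=0.674, ωT=2.101599, cosh=4.150751, sinh=4.028490; start (x,ẋ)=(-0.050443, 0.309474) → end (x,ẋ)=(-0.838896, -3.452834)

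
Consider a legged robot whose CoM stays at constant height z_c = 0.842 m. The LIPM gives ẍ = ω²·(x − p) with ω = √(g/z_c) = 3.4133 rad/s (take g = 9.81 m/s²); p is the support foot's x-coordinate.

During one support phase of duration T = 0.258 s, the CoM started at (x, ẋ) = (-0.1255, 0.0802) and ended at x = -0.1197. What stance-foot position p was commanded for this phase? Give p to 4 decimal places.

ωT = 3.4133·0.258 = 0.880631; cosh(ωT) = 1.413472, sinh(ωT) = 0.998951
x(T) = p + (x₀−p)·cosh(ωT) + (ẋ₀/ω)·sinh(ωT) ⇒ p·(1 − cosh) = x(T) − x₀·cosh − (ẋ₀/ω)·sinh
numerator   = -0.1197 − (-0.1255)·1.413472 − (0.0802/3.4133)·0.998951 = 0.034219
denominator = 1 − 1.413472 = -0.413472
p = 0.034219 / -0.413472 = -0.0828

p = -0.0828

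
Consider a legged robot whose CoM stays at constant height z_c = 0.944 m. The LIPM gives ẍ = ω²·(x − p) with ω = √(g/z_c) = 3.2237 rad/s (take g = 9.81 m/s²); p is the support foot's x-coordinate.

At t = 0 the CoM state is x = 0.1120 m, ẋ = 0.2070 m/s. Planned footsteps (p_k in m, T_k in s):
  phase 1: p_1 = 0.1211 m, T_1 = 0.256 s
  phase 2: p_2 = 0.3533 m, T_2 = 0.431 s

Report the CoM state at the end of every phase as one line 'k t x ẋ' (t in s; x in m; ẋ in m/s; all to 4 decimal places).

1 0.2560 0.1679 0.2545
2 0.6870 0.1069 -0.5820

phase 1: p=0.1211, T=0.256, ωT=0.825267, cosh=1.360304, sinh=0.922186; start (x,ẋ)=(0.112000, 0.207000) → end (x,ẋ)=(0.167937, 0.254530)
phase 2: p=0.3533, T=0.431, ωT=1.389415, cosh=2.130861, sinh=1.881640; start (x,ẋ)=(0.167937, 0.254530) → end (x,ẋ)=(0.106883, -0.582017)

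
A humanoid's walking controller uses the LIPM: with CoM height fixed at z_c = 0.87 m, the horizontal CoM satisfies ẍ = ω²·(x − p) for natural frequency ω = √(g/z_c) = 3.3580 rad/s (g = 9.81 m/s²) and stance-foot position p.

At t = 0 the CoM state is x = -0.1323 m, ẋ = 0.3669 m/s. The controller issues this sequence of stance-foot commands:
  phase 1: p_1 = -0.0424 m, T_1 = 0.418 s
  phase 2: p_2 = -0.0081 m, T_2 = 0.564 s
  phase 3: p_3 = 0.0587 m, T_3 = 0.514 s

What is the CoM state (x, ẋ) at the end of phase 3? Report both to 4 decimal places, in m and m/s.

phase 1: p=-0.0424, T=0.418, ωT=1.403644, cosh=2.157852, sinh=1.912152; start (x,ẋ)=(-0.132300, 0.366900) → end (x,ẋ)=(-0.027466, 0.214467)
phase 2: p=-0.0081, T=0.564, ωT=1.893912, cosh=3.397898, sinh=3.247416; start (x,ẋ)=(-0.027466, 0.214467) → end (x,ẋ)=(0.133500, 0.517552)
phase 3: p=0.0587, T=0.514, ωT=1.726012, cosh=2.898098, sinh=2.720105; start (x,ẋ)=(0.133500, 0.517552) → end (x,ẋ)=(0.694713, 2.183145)

x = 0.6947, ẋ = 2.1831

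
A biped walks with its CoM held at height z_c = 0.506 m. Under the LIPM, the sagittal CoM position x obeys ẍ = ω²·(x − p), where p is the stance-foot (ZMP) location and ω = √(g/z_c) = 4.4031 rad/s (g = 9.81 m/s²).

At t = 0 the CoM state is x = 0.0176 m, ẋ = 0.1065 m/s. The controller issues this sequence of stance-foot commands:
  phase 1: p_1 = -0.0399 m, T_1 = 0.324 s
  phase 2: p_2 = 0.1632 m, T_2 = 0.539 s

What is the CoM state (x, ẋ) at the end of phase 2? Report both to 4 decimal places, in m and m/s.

x = 0.8898, ẋ = 3.2792

phase 1: p=-0.0399, T=0.324, ωT=1.426604, cosh=2.202328, sinh=1.962206; start (x,ẋ)=(0.017600, 0.106500) → end (x,ẋ)=(0.134195, 0.731336)
phase 2: p=0.1632, T=0.539, ωT=2.373271, cosh=5.412808, sinh=5.319632; start (x,ẋ)=(0.134195, 0.731336) → end (x,ẋ)=(0.889768, 3.279193)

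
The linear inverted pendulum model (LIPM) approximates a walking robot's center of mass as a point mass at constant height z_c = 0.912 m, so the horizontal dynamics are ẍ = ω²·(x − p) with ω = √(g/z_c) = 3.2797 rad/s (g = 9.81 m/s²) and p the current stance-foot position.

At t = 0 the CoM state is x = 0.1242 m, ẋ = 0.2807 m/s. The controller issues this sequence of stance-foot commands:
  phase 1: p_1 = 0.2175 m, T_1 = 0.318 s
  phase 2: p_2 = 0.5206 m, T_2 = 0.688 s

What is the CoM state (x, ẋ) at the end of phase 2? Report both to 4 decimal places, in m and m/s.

x = -1.0502, ẋ = -5.0260

phase 1: p=0.2175, T=0.318, ωT=1.042945, cosh=1.594988, sinh=1.242572; start (x,ẋ)=(0.124200, 0.280700) → end (x,ẋ)=(0.175036, 0.067491)
phase 2: p=0.5206, T=0.688, ωT=2.256434, cosh=4.826848, sinh=4.722125; start (x,ẋ)=(0.175036, 0.067491) → end (x,ẋ)=(-1.050212, -5.026037)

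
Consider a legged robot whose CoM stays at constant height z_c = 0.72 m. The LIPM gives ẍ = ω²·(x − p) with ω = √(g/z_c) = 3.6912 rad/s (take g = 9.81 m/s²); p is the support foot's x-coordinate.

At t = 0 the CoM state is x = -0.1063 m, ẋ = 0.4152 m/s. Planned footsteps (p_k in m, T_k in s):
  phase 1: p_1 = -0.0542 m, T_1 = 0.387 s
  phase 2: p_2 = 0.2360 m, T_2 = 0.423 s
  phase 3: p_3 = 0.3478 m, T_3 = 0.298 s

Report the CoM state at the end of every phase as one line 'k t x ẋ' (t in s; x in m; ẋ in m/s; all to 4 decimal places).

1 0.3870 0.0521 0.5378
2 0.8100 0.1103 -0.2088
3 1.1080 -0.1241 -1.5194

phase 1: p=-0.0542, T=0.387, ωT=1.428494, cosh=2.206041, sinh=1.966371; start (x,ẋ)=(-0.106300, 0.415200) → end (x,ẋ)=(0.052050, 0.537792)
phase 2: p=0.2360, T=0.423, ωT=1.561378, cosh=2.487614, sinh=2.277767; start (x,ẋ)=(0.052050, 0.537792) → end (x,ẋ)=(0.110265, -0.208775)
phase 3: p=0.3478, T=0.298, ωT=1.099978, cosh=1.668489, sinh=1.335610; start (x,ẋ)=(0.110265, -0.208775) → end (x,ẋ)=(-0.124067, -1.519388)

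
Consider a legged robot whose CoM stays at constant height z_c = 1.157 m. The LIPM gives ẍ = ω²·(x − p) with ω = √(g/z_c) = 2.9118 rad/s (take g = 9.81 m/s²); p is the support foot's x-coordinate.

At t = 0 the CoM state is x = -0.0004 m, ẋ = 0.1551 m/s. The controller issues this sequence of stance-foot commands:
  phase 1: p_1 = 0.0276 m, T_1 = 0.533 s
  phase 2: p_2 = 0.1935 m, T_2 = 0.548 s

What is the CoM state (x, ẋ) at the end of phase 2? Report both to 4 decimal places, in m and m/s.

x = 0.0600, ẋ = -0.2807

phase 1: p=0.0276, T=0.533, ωT=1.551989, cosh=2.466339, sinh=2.254513; start (x,ẋ)=(-0.000400, 0.155100) → end (x,ẋ)=(0.078631, 0.198718)
phase 2: p=0.1935, T=0.548, ωT=1.595666, cosh=2.567194, sinh=2.364421; start (x,ẋ)=(0.078631, 0.198718) → end (x,ẋ)=(0.059972, -0.280691)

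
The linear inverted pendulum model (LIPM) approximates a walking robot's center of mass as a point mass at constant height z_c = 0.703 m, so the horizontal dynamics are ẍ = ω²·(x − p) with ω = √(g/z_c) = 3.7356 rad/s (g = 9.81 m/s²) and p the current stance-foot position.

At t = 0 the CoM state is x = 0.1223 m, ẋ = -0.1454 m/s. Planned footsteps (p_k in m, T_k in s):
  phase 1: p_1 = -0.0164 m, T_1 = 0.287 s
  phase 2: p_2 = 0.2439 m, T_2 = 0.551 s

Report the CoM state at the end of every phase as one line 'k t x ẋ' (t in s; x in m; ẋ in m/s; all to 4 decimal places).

phase 1: p=-0.0164, T=0.287, ωT=1.072117, cosh=1.631921, sinh=1.289638; start (x,ẋ)=(0.122300, -0.145400) → end (x,ẋ)=(0.159751, 0.430916)
phase 2: p=0.2439, T=0.551, ωT=2.058316, cosh=3.980217, sinh=3.852548; start (x,ẋ)=(0.159751, 0.430916) → end (x,ẋ)=(0.353375, 0.504103)

1 0.2870 0.1598 0.4309
2 0.8380 0.3534 0.5041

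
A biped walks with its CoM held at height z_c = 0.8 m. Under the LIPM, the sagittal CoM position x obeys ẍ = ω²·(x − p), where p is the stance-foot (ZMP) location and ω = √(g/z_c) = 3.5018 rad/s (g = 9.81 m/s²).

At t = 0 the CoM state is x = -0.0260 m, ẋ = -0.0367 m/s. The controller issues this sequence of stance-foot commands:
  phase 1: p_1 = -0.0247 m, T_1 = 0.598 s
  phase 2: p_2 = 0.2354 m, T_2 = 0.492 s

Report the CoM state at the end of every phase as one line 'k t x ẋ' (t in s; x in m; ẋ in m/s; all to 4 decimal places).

phase 1: p=-0.0247, T=0.598, ωT=2.094076, cosh=4.120562, sinh=3.997378; start (x,ẋ)=(-0.026000, -0.036700) → end (x,ẋ)=(-0.071951, -0.169422)
phase 2: p=0.2354, T=0.492, ωT=1.722886, cosh=2.889608, sinh=2.711058; start (x,ẋ)=(-0.071951, -0.169422) → end (x,ẋ)=(-0.783888, -3.407421)

1 0.5980 -0.0720 -0.1694
2 1.0900 -0.7839 -3.4074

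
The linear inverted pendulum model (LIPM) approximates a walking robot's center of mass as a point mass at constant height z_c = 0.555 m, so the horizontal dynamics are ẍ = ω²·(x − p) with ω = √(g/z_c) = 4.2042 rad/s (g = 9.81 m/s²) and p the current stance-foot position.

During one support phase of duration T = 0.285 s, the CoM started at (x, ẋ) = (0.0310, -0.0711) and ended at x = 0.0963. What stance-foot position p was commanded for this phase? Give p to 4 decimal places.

ωT = 4.2042·0.285 = 1.198197; cosh(ωT) = 1.807937, sinh(ωT) = 1.506199
x(T) = p + (x₀−p)·cosh(ωT) + (ẋ₀/ω)·sinh(ωT) ⇒ p·(1 − cosh) = x(T) − x₀·cosh − (ẋ₀/ω)·sinh
numerator   = 0.0963 − (0.0310)·1.807937 − (-0.0711/4.2042)·1.506199 = 0.065726
denominator = 1 − 1.807937 = -0.807937
p = 0.065726 / -0.807937 = -0.0814

p = -0.0814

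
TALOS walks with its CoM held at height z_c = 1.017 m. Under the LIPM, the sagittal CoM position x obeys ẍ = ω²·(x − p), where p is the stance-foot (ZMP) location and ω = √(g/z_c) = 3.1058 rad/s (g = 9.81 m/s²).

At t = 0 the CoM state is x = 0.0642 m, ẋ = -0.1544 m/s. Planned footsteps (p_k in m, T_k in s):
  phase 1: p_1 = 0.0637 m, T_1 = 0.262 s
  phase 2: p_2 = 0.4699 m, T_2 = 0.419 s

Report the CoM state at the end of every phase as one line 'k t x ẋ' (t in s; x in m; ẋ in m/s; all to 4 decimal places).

1 0.2620 0.0193 -0.2070
2 0.6810 -0.5326 -2.7889

phase 1: p=0.0637, T=0.262, ωT=0.813720, cosh=1.349746, sinh=0.906539; start (x,ẋ)=(0.064200, -0.154400) → end (x,ẋ)=(0.019308, -0.206993)
phase 2: p=0.4699, T=0.419, ωT=1.301330, cosh=1.973175, sinh=1.701006; start (x,ẋ)=(0.019308, -0.206993) → end (x,ẋ)=(-0.532565, -2.788905)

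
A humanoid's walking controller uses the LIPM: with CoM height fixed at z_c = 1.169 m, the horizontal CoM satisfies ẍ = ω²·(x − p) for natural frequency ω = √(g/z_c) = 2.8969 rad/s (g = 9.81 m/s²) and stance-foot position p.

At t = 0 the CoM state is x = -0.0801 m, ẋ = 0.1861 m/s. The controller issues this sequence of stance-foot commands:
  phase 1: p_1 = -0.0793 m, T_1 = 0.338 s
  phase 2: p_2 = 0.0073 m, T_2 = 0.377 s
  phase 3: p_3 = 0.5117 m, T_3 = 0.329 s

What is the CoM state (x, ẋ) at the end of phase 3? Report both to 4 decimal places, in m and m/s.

x = 0.0712, ẋ = -0.6710

phase 1: p=-0.0793, T=0.338, ωT=0.979152, cosh=1.518914, sinh=1.143284; start (x,ẋ)=(-0.080100, 0.186100) → end (x,ẋ)=(-0.007069, 0.280020)
phase 2: p=0.0073, T=0.377, ωT=1.092131, cosh=1.658060, sinh=1.322560; start (x,ẋ)=(-0.007069, 0.280020) → end (x,ẋ)=(0.111316, 0.409237)
phase 3: p=0.5117, T=0.329, ωT=0.953080, cosh=1.489619, sinh=1.104067; start (x,ẋ)=(0.111316, 0.409237) → end (x,ẋ)=(0.071249, -0.670969)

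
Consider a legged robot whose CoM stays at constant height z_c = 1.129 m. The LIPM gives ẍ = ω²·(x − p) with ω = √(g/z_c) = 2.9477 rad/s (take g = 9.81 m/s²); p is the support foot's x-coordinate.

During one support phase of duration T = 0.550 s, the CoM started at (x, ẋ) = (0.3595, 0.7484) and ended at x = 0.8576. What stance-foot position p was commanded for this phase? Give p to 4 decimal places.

ωT = 2.9477·0.550 = 1.621235; cosh(ωT) = 2.628495, sinh(ωT) = 2.430840
x(T) = p + (x₀−p)·cosh(ωT) + (ẋ₀/ω)·sinh(ωT) ⇒ p·(1 − cosh) = x(T) − x₀·cosh − (ẋ₀/ω)·sinh
numerator   = 0.8576 − (0.3595)·2.628495 − (0.7484/2.9477)·2.430840 = -0.704517
denominator = 1 − 2.628495 = -1.628495
p = -0.704517 / -1.628495 = 0.4326

p = 0.4326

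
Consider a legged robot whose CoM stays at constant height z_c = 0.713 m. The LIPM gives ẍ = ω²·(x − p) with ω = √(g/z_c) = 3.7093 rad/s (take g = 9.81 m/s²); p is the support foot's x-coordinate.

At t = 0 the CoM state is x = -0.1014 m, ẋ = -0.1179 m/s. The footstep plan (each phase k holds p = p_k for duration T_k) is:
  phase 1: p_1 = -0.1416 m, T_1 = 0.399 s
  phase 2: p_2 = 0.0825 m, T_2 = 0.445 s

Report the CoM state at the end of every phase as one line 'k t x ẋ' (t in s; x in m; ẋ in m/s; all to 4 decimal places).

1 0.3990 -0.1149 0.0382
2 0.8440 -0.4249 -1.7344

phase 1: p=-0.1416, T=0.399, ωT=1.480011, cosh=2.310314, sinh=2.082679; start (x,ẋ)=(-0.101400, -0.117900) → end (x,ẋ)=(-0.114923, 0.038170)
phase 2: p=0.0825, T=0.445, ωT=1.650638, cosh=2.701116, sinh=2.509189; start (x,ẋ)=(-0.114923, 0.038170) → end (x,ẋ)=(-0.424943, -1.734382)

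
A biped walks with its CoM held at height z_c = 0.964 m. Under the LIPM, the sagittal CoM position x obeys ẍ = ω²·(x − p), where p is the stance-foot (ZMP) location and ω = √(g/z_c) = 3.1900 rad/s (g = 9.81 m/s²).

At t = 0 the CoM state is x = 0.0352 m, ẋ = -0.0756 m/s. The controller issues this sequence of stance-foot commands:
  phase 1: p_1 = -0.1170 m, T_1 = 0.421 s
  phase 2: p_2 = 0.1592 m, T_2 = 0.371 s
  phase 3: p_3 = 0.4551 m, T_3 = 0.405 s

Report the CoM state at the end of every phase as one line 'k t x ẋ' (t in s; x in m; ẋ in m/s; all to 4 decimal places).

1 0.4210 0.1521 0.7118
2 0.7920 0.4767 1.2377
3 1.1970 1.1502 2.5384

phase 1: p=-0.1170, T=0.421, ωT=1.342990, cosh=2.045772, sinh=1.784708; start (x,ẋ)=(0.035200, -0.075600) → end (x,ẋ)=(0.152071, 0.711847)
phase 2: p=0.1592, T=0.371, ωT=1.183490, cosh=1.785980, sinh=1.479772; start (x,ẋ)=(0.152071, 0.711847) → end (x,ẋ)=(0.476678, 1.237691)
phase 3: p=0.4551, T=0.405, ωT=1.291950, cosh=1.957306, sinh=1.682571; start (x,ẋ)=(0.476678, 1.237691) → end (x,ẋ)=(1.150156, 2.538355)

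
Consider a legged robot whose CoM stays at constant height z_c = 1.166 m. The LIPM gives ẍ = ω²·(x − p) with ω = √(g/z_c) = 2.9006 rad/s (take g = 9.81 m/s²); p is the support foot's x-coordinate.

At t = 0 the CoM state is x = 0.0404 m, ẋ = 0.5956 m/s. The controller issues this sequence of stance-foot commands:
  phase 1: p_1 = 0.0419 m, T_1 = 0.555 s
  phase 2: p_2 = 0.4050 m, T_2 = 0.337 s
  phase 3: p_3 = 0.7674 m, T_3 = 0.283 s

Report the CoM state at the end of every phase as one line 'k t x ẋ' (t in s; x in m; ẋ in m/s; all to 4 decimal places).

phase 1: p=0.0419, T=0.555, ωT=1.609833, cosh=2.600948, sinh=2.401027; start (x,ẋ)=(0.040400, 0.595600) → end (x,ẋ)=(0.531018, 1.538678)
phase 2: p=0.4050, T=0.337, ωT=0.977502, cosh=1.517029, sinh=1.140780; start (x,ẋ)=(0.531018, 1.538678) → end (x,ẋ)=(1.201321, 2.751207)
phase 3: p=0.7674, T=0.283, ωT=0.820870, cosh=1.356262, sinh=0.916213; start (x,ẋ)=(1.201321, 2.751207) → end (x,ẋ)=(2.224935, 4.884533)

1 0.5550 0.5310 1.5387
2 0.8920 1.2013 2.7512
3 1.1750 2.2249 4.8845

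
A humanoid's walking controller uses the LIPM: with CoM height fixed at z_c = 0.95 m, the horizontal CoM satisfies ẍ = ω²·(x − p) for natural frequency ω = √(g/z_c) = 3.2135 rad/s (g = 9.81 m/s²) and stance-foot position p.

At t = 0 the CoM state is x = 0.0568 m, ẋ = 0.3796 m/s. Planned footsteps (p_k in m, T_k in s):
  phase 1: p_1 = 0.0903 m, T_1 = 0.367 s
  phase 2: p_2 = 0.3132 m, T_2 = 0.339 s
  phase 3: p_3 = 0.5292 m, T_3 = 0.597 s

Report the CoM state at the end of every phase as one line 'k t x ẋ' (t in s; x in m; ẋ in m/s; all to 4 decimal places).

phase 1: p=0.0903, T=0.367, ωT=1.179354, cosh=1.779876, sinh=1.472399; start (x,ẋ)=(0.056800, 0.379600) → end (x,ẋ)=(0.204604, 0.517134)
phase 2: p=0.3132, T=0.339, ωT=1.089376, cosh=1.654423, sinh=1.317997; start (x,ẋ)=(0.204604, 0.517134) → end (x,ẋ)=(0.345635, 0.395611)
phase 3: p=0.5292, T=0.597, ωT=1.918459, cosh=3.478646, sinh=3.331813; start (x,ẋ)=(0.345635, 0.395611) → end (x,ẋ)=(0.300819, -0.589200)

1 0.3670 0.2046 0.5171
2 0.7060 0.3456 0.3956
3 1.3030 0.3008 -0.5892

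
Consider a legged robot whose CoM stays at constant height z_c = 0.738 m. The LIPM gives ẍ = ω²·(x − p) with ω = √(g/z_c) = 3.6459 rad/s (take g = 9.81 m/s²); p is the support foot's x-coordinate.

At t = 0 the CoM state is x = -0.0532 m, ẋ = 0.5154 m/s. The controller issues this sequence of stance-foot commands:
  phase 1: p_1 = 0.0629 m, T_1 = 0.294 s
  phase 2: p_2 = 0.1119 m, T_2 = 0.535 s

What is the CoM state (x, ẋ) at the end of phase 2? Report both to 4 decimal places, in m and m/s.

phase 1: p=0.0629, T=0.294, ωT=1.071895, cosh=1.631634, sinh=1.289274; start (x,ẋ)=(-0.053200, 0.515400) → end (x,ẋ)=(0.055725, 0.295208)
phase 2: p=0.1119, T=0.535, ωT=1.950557, cosh=3.587398, sinh=3.445203; start (x,ẋ)=(0.055725, 0.295208) → end (x,ẋ)=(0.189335, 0.353419)

x = 0.1893, ẋ = 0.3534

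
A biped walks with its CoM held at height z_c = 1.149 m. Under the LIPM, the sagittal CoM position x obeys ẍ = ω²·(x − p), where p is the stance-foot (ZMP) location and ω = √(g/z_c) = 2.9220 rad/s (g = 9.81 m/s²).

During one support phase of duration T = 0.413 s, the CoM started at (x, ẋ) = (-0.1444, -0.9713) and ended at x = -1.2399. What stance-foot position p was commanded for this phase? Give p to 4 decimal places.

ωT = 2.9220·0.413 = 1.206786; cosh(ωT) = 1.820941, sinh(ωT) = 1.521783
x(T) = p + (x₀−p)·cosh(ωT) + (ẋ₀/ω)·sinh(ωT) ⇒ p·(1 − cosh) = x(T) − x₀·cosh − (ẋ₀/ω)·sinh
numerator   = -1.2399 − (-0.1444)·1.820941 − (-0.9713/2.9220)·1.521783 = -0.471101
denominator = 1 − 1.820941 = -0.820941
p = -0.471101 / -0.820941 = 0.5739

p = 0.5739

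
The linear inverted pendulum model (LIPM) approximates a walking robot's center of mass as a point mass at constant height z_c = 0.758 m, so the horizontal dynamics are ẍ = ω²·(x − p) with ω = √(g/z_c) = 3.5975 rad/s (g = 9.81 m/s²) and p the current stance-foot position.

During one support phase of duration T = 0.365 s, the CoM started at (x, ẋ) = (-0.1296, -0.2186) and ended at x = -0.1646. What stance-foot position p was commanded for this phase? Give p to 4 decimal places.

p = -0.1998

ωT = 3.5975·0.365 = 1.313087; cosh(ωT) = 1.993311, sinh(ωT) = 1.724323
x(T) = p + (x₀−p)·cosh(ωT) + (ẋ₀/ω)·sinh(ωT) ⇒ p·(1 − cosh) = x(T) − x₀·cosh − (ẋ₀/ω)·sinh
numerator   = -0.1646 − (-0.1296)·1.993311 − (-0.2186/3.5975)·1.724323 = 0.198511
denominator = 1 − 1.993311 = -0.993311
p = 0.198511 / -0.993311 = -0.1998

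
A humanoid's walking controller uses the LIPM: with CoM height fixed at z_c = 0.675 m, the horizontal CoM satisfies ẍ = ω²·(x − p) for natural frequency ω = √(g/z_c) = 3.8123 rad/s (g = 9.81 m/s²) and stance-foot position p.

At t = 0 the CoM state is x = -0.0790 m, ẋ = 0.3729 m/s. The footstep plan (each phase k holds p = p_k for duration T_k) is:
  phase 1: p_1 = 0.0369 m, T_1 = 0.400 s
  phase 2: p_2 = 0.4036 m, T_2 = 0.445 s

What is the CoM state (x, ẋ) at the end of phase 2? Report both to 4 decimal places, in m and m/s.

phase 1: p=0.0369, T=0.400, ωT=1.524920, cosh=2.406207, sinh=2.188569; start (x,ẋ)=(-0.079000, 0.372900) → end (x,ẋ)=(-0.027905, -0.069735)
phase 2: p=0.4036, T=0.445, ωT=1.696473, cosh=2.819003, sinh=2.635674; start (x,ẋ)=(-0.027905, -0.069735) → end (x,ẋ)=(-0.861025, -4.532333)

x = -0.8610, ẋ = -4.5323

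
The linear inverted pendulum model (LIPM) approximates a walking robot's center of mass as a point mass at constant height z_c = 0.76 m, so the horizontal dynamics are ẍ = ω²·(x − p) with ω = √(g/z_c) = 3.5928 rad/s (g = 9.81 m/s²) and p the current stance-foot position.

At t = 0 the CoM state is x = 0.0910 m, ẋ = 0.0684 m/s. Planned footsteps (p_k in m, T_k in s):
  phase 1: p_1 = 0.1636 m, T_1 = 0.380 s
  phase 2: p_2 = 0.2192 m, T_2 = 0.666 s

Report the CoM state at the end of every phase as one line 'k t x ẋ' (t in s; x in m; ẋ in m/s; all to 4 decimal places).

phase 1: p=0.1636, T=0.380, ωT=1.365264, cosh=2.086035, sinh=1.830722; start (x,ẋ)=(0.091000, 0.068400) → end (x,ẋ)=(0.047007, -0.334836)
phase 2: p=0.2192, T=0.666, ωT=2.392805, cosh=5.517760, sinh=5.426387; start (x,ẋ)=(0.047007, -0.334836) → end (x,ẋ)=(-1.236637, -5.204599)

1 0.3800 0.0470 -0.3348
2 1.0460 -1.2366 -5.2046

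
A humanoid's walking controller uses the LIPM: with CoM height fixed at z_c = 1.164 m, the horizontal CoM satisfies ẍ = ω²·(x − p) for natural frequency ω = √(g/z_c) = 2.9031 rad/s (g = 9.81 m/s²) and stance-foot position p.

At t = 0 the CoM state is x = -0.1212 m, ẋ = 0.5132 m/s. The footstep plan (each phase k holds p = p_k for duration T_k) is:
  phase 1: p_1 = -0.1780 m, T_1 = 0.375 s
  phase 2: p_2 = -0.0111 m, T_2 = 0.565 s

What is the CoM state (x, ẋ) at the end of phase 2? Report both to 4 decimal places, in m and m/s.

phase 1: p=-0.1780, T=0.375, ωT=1.088662, cosh=1.653483, sinh=1.316816; start (x,ẋ)=(-0.121200, 0.513200) → end (x,ẋ)=(0.148700, 1.065705)
phase 2: p=-0.0111, T=0.565, ωT=1.640251, cosh=2.675199, sinh=2.481267; start (x,ẋ)=(0.148700, 1.065705) → end (x,ẋ)=(1.327250, 4.002071)

x = 1.3273, ẋ = 4.0021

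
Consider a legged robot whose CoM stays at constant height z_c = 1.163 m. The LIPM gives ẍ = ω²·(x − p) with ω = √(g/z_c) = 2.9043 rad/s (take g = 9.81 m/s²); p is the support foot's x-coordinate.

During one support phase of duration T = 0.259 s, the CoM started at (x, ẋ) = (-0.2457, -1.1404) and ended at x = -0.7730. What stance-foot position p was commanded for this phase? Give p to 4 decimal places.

ωT = 2.9043·0.259 = 0.752214; cosh(ωT) = 1.296507, sinh(ωT) = 0.825185
x(T) = p + (x₀−p)·cosh(ωT) + (ẋ₀/ω)·sinh(ωT) ⇒ p·(1 − cosh) = x(T) − x₀·cosh − (ẋ₀/ω)·sinh
numerator   = -0.7730 − (-0.2457)·1.296507 − (-1.1404/2.9043)·0.825185 = -0.130432
denominator = 1 − 1.296507 = -0.296507
p = -0.130432 / -0.296507 = 0.4399

p = 0.4399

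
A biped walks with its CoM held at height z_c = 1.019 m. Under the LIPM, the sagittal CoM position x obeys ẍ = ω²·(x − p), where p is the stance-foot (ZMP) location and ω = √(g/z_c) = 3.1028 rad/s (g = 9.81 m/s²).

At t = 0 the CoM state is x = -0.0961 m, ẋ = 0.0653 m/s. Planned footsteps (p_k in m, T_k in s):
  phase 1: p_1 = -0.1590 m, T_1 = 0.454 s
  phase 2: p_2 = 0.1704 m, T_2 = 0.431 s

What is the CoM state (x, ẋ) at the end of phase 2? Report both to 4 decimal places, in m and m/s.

x = 0.1551, ẋ = 0.2126

phase 1: p=-0.1590, T=0.454, ωT=1.408671, cosh=2.167492, sinh=1.923024; start (x,ẋ)=(-0.096100, 0.065300) → end (x,ẋ)=(0.017806, 0.516846)
phase 2: p=0.1704, T=0.431, ωT=1.337307, cosh=2.035662, sinh=1.773110; start (x,ẋ)=(0.017806, 0.516846) → end (x,ẋ)=(0.155125, 0.212614)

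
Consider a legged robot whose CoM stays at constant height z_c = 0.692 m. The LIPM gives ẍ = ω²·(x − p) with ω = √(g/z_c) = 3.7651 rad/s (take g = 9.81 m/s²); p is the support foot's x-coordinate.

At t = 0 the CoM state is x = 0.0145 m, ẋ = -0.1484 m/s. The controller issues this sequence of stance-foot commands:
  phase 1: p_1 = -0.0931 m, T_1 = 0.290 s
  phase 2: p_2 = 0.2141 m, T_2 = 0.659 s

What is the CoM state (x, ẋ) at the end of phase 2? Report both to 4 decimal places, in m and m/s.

phase 1: p=-0.0931, T=0.290, ωT=1.091879, cosh=1.657727, sinh=1.322141; start (x,ẋ)=(0.014500, -0.148400) → end (x,ẋ)=(0.033160, 0.289626)
phase 2: p=0.2141, T=0.659, ωT=2.481201, cosh=6.019628, sinh=5.935985; start (x,ẋ)=(0.033160, 0.289626) → end (x,ẋ)=(-0.418475, -2.300502)

x = -0.4185, ẋ = -2.3005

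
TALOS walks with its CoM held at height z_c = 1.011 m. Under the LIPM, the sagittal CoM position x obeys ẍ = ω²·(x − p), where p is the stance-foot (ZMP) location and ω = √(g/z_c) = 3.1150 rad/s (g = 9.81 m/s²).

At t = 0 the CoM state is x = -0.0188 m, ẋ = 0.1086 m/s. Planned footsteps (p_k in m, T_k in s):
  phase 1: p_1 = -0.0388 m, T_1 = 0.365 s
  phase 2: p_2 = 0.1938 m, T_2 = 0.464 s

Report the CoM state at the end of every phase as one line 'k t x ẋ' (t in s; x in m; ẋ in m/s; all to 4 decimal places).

1 0.3650 0.0443 0.2738
2 0.8290 0.0352 -0.3198

phase 1: p=-0.0388, T=0.365, ωT=1.136975, cosh=1.719056, sinh=1.398268; start (x,ẋ)=(-0.018800, 0.108600) → end (x,ẋ)=(0.044330, 0.273802)
phase 2: p=0.1938, T=0.464, ωT=1.445360, cosh=2.239520, sinh=2.003859; start (x,ẋ)=(0.044330, 0.273802) → end (x,ẋ)=(0.035193, -0.319812)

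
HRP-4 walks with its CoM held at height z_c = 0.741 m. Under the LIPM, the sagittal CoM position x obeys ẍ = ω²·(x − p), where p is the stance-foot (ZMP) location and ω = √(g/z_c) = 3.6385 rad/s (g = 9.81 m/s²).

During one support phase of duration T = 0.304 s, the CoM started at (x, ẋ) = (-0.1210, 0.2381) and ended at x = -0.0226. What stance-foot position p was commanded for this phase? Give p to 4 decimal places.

p = -0.1363

ωT = 3.6385·0.304 = 1.106104; cosh(ωT) = 1.676702, sinh(ωT) = 1.345857
x(T) = p + (x₀−p)·cosh(ωT) + (ẋ₀/ω)·sinh(ωT) ⇒ p·(1 − cosh) = x(T) − x₀·cosh − (ẋ₀/ω)·sinh
numerator   = -0.0226 − (-0.1210)·1.676702 − (0.2381/3.6385)·1.345857 = 0.092209
denominator = 1 − 1.676702 = -0.676702
p = 0.092209 / -0.676702 = -0.1363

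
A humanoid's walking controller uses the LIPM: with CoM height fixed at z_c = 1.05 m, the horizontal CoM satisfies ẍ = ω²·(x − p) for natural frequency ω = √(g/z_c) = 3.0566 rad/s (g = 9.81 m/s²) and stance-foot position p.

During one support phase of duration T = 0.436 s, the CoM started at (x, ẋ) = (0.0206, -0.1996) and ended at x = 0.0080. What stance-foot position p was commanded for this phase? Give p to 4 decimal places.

p = -0.0792

ωT = 3.0566·0.436 = 1.332678; cosh(ωT) = 2.027476, sinh(ωT) = 1.763706
x(T) = p + (x₀−p)·cosh(ωT) + (ẋ₀/ω)·sinh(ωT) ⇒ p·(1 − cosh) = x(T) − x₀·cosh − (ẋ₀/ω)·sinh
numerator   = 0.0080 − (0.0206)·2.027476 − (-0.1996/3.0566)·1.763706 = 0.081406
denominator = 1 − 2.027476 = -1.027476
p = 0.081406 / -1.027476 = -0.0792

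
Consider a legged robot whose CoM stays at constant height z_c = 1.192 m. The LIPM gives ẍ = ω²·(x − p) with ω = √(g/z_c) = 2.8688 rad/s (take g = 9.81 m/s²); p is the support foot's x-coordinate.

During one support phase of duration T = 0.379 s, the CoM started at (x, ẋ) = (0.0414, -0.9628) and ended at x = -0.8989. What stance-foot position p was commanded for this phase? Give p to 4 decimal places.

p = 0.8073

ωT = 2.8688·0.379 = 1.087275; cosh(ωT) = 1.651657, sinh(ωT) = 1.314523
x(T) = p + (x₀−p)·cosh(ωT) + (ẋ₀/ω)·sinh(ωT) ⇒ p·(1 − cosh) = x(T) − x₀·cosh − (ẋ₀/ω)·sinh
numerator   = -0.8989 − (0.0414)·1.651657 − (-0.9628/2.8688)·1.314523 = -0.526110
denominator = 1 − 1.651657 = -0.651657
p = -0.526110 / -0.651657 = 0.8073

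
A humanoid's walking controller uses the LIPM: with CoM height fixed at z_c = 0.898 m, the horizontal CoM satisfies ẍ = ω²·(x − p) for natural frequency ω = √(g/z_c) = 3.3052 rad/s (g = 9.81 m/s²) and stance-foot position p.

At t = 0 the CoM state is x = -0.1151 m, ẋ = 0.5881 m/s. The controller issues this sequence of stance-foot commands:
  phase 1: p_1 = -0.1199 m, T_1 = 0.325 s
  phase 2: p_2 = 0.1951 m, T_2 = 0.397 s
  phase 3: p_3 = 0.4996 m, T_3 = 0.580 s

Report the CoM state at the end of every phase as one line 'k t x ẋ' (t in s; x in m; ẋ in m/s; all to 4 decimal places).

1 0.3250 0.1180 0.9818
2 0.7220 0.5532 1.5167
3 1.3020 2.2125 5.8584

phase 1: p=-0.1199, T=0.325, ωT=1.074190, cosh=1.634597, sinh=1.293023; start (x,ẋ)=(-0.115100, 0.588100) → end (x,ẋ)=(0.118016, 0.981821)
phase 2: p=0.1951, T=0.397, ωT=1.312164, cosh=1.991720, sinh=1.722484; start (x,ẋ)=(0.118016, 0.981821) → end (x,ẋ)=(0.553240, 1.516660)
phase 3: p=0.4996, T=0.580, ωT=1.917016, cosh=3.473840, sinh=3.326795; start (x,ẋ)=(0.553240, 1.516660) → end (x,ẋ)=(2.212505, 5.858441)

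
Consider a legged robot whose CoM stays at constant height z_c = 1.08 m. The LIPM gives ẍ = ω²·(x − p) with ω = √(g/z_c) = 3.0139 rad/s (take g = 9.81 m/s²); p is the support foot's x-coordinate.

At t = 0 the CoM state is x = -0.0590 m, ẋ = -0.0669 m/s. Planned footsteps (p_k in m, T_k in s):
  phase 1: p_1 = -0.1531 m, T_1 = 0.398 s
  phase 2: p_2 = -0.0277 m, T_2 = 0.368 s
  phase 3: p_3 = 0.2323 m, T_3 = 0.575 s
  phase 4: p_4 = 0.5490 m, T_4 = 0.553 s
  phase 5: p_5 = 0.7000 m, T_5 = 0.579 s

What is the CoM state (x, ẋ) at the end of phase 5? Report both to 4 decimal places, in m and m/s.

phase 1: p=-0.1531, T=0.398, ωT=1.199532, cosh=1.809950, sinh=1.508614; start (x,ẋ)=(-0.059000, -0.066900) → end (x,ẋ)=(-0.016271, 0.306769)
phase 2: p=-0.0277, T=0.368, ωT=1.109115, cosh=1.680763, sinh=1.350912; start (x,ẋ)=(-0.016271, 0.306769) → end (x,ẋ)=(0.129012, 0.562141)
phase 3: p=0.2323, T=0.575, ωT=1.732992, cosh=2.917157, sinh=2.740402; start (x,ẋ)=(0.129012, 0.562141) → end (x,ẋ)=(0.442123, 0.786771)
phase 4: p=0.5490, T=0.553, ωT=1.666687, cosh=2.741734, sinh=2.552862; start (x,ẋ)=(0.442123, 0.786771) → end (x,ẋ)=(0.922391, 1.334802)
phase 5: p=0.7000, T=0.579, ωT=1.745048, cosh=2.950407, sinh=2.775770; start (x,ẋ)=(0.922391, 1.334802) → end (x,ẋ)=(2.585484, 5.798712)

x = 2.5855, ẋ = 5.7987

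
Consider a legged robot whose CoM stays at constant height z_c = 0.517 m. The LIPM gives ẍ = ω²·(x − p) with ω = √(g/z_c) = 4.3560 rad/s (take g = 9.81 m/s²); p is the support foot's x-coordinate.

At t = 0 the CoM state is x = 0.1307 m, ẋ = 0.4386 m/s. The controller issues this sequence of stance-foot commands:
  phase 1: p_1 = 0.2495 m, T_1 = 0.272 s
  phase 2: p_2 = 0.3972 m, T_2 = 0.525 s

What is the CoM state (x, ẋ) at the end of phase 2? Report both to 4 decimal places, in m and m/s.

x = -0.6322, ẋ = -4.3892

phase 1: p=0.2495, T=0.272, ωT=1.184832, cosh=1.787967, sinh=1.482170; start (x,ẋ)=(0.130700, 0.438600) → end (x,ẋ)=(0.186327, 0.017190)
phase 2: p=0.3972, T=0.525, ωT=2.286900, cosh=4.972977, sinh=4.871396; start (x,ẋ)=(0.186327, 0.017190) → end (x,ẋ)=(-0.632241, -4.389191)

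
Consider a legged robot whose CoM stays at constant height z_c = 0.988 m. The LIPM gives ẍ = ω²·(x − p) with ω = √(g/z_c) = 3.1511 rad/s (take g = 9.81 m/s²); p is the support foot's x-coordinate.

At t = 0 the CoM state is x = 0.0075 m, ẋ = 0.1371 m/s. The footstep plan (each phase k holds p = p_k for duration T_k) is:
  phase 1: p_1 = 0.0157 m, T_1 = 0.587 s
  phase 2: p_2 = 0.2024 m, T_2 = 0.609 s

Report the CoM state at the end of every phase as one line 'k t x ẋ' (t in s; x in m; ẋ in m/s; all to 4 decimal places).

1 0.5870 0.1239 0.3665
2 1.1960 0.3169 0.4507

phase 1: p=0.0157, T=0.587, ωT=1.849696, cosh=3.257585, sinh=3.100300; start (x,ẋ)=(0.007500, 0.137100) → end (x,ẋ)=(0.123878, 0.366506)
phase 2: p=0.2024, T=0.609, ωT=1.919020, cosh=3.480514, sinh=3.333763; start (x,ẋ)=(0.123878, 0.366506) → end (x,ẋ)=(0.316853, 0.450750)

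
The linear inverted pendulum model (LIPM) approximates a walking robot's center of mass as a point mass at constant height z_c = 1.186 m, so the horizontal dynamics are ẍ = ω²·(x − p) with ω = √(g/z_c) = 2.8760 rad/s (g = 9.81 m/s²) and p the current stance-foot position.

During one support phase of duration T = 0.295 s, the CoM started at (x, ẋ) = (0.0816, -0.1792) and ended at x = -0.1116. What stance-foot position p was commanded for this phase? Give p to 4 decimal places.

ωT = 2.8760·0.295 = 0.848420; cosh(ωT) = 1.382022, sinh(ωT) = 0.953931
x(T) = p + (x₀−p)·cosh(ωT) + (ẋ₀/ω)·sinh(ωT) ⇒ p·(1 − cosh) = x(T) − x₀·cosh − (ẋ₀/ω)·sinh
numerator   = -0.1116 − (0.0816)·1.382022 − (-0.1792/2.8760)·0.953931 = -0.164935
denominator = 1 − 1.382022 = -0.382022
p = -0.164935 / -0.382022 = 0.4317

p = 0.4317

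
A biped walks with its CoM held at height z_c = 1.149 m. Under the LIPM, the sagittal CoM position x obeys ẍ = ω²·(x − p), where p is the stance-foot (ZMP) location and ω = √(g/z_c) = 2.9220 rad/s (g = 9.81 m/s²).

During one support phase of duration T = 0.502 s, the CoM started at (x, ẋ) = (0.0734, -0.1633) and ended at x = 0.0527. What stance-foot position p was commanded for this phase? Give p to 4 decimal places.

ωT = 2.9220·0.502 = 1.466844; cosh(ωT) = 2.283091, sinh(ωT) = 2.052439
x(T) = p + (x₀−p)·cosh(ωT) + (ẋ₀/ω)·sinh(ωT) ⇒ p·(1 − cosh) = x(T) − x₀·cosh − (ẋ₀/ω)·sinh
numerator   = 0.0527 − (0.0734)·2.283091 − (-0.1633/2.9220)·2.052439 = -0.000176
denominator = 1 − 2.283091 = -1.283091
p = -0.000176 / -1.283091 = 0.0001

p = 0.0001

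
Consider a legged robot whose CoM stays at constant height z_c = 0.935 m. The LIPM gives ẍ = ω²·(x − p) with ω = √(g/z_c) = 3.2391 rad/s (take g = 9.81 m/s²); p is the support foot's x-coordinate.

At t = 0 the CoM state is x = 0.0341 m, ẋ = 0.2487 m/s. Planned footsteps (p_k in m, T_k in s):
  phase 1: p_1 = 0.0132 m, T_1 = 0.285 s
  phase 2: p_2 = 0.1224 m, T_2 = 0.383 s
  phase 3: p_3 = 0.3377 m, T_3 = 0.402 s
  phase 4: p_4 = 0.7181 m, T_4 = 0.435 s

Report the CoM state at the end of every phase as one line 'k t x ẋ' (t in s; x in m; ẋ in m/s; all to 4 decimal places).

phase 1: p=0.0132, T=0.285, ωT=0.923143, cosh=1.457230, sinh=1.059961; start (x,ẋ)=(0.034100, 0.248700) → end (x,ẋ)=(0.125041, 0.434169)
phase 2: p=0.1224, T=0.383, ωT=1.240575, cosh=1.873410, sinh=1.584192; start (x,ẋ)=(0.125041, 0.434169) → end (x,ẋ)=(0.339692, 0.826927)
phase 3: p=0.3377, T=0.402, ωT=1.302118, cosh=1.974516, sinh=1.702561; start (x,ẋ)=(0.339692, 0.826927) → end (x,ẋ)=(0.776289, 1.643766)
phase 4: p=0.7181, T=0.435, ωT=1.409009, cosh=2.168141, sinh=1.923755; start (x,ẋ)=(0.776289, 1.643766) → end (x,ẋ)=(1.820523, 3.926508)

1 0.2850 0.1250 0.4342
2 0.6680 0.3397 0.8269
3 1.0700 0.7763 1.6438
4 1.5050 1.8205 3.9265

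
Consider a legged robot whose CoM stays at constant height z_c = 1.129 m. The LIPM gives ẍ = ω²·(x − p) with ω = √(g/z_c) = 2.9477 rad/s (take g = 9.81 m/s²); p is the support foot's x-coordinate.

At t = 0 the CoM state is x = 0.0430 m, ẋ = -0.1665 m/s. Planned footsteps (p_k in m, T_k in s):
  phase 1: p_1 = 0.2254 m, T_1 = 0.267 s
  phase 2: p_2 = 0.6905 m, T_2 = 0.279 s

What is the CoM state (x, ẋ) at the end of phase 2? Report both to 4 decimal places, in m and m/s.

x = -0.5508, ẋ = -2.9823

phase 1: p=0.2254, T=0.267, ωT=0.787036, cosh=1.326034, sinh=0.870841; start (x,ẋ)=(0.043000, -0.166500) → end (x,ẋ)=(-0.065658, -0.689002)
phase 2: p=0.6905, T=0.279, ωT=0.822408, cosh=1.357673, sinh=0.918301; start (x,ẋ)=(-0.065658, -0.689002) → end (x,ẋ)=(-0.550761, -2.982265)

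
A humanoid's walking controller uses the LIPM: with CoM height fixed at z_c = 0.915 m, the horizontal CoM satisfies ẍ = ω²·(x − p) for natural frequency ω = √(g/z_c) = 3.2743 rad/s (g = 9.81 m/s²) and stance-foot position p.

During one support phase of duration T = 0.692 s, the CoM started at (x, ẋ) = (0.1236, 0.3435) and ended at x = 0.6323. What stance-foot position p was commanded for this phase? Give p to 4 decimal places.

ωT = 3.2743·0.692 = 2.265816; cosh(ωT) = 4.871364, sinh(ωT) = 4.767619
x(T) = p + (x₀−p)·cosh(ωT) + (ẋ₀/ω)·sinh(ωT) ⇒ p·(1 − cosh) = x(T) − x₀·cosh − (ẋ₀/ω)·sinh
numerator   = 0.6323 − (0.1236)·4.871364 − (0.3435/3.2743)·4.767619 = -0.469962
denominator = 1 − 4.871364 = -3.871364
p = -0.469962 / -3.871364 = 0.1214

p = 0.1214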